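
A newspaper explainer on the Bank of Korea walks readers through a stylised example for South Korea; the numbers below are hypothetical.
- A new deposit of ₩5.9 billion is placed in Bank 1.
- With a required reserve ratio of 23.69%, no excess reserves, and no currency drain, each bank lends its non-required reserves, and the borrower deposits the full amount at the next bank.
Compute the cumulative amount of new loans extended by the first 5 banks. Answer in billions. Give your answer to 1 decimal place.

Bank i lends (1 − rr)^i of the original deposit: Bank 1 lends 5.9·0.7631 ≈ 4.5023, Bank 2 lends 5.9·0.7631² ≈ 3.4357, and so on.
Summing a geometric series: total = 5.9·[0.7631·(1 − 0.7631^5) / (1 − 0.7631)] ≈ 14.0872 billion.

₩14.1 billion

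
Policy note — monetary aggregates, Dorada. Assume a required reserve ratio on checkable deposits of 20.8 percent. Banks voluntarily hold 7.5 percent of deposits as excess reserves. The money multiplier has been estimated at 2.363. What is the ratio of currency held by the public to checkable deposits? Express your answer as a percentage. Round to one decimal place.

24.3%

Using m = 2.363. From m = (1 + c)/(c + rr + e), rearranging gives 1 + c = m·(c + rr + e), so c·(1 − m) = m·(rr + e) − 1.
Hence c = [m·(rr + e) − 1]/(1 − m) = [2.363 × (0.208 + 0.075) − 1] / (1 − 2.363) ≈ 0.243045.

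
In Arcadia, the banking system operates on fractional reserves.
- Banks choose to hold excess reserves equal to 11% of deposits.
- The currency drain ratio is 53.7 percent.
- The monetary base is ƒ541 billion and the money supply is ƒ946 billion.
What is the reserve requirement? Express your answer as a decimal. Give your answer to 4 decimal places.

0.2320

Using m = M/MB = 946/541 ≈ 1.748614. Since m = (1 + c)/(c + rr + e), the denominator satisfies c + rr + e = (1 + c)/m = (1 + 0.537) / 1.748614 ≈ 0.878982.
With c = 0.537 and e = 0.11, the reserve requirement is 0.878982 − 0.537 − 0.11 = 0.231982.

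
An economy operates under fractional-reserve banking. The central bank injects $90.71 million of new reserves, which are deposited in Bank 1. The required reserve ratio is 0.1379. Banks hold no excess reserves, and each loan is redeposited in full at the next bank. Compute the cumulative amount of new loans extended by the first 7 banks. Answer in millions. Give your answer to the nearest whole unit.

$366 million

Bank i lends (1 − rr)^i of the original deposit: Bank 1 lends 90.71·0.8621 ≈ 78.2011, Bank 2 lends 90.71·0.8621² ≈ 67.4172, and so on.
Summing a geometric series: total = 90.71·[0.8621·(1 − 0.8621^7) / (1 − 0.8621)] ≈ 366.3833 million.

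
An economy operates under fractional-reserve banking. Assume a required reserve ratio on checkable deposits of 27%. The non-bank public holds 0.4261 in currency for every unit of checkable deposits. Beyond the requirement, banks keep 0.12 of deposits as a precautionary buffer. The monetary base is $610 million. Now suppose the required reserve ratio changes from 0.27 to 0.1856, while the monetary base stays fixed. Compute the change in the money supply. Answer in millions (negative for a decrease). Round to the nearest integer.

$123 million

Initially m₁ = (1 + 0.4261) / (0.27 + 0.12 + 0.4261) ≈ 1.7475, so M₁ = 1.7475 × 610 = 1065.975 million.
After the change m₂ = (1 + 0.4261) / (0.1856 + 0.12 + 0.4261) ≈ 1.9490, so M₂ = 1.9490 × 610 = 1188.89 million.
ΔM = M₂ − M₁ = 1188.89 − 1065.975 = 122.915 million.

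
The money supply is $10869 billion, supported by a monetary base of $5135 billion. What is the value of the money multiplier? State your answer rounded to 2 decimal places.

The money multiplier is m = M / MB = 10869 / 5135 ≈ 2.11665.

2.12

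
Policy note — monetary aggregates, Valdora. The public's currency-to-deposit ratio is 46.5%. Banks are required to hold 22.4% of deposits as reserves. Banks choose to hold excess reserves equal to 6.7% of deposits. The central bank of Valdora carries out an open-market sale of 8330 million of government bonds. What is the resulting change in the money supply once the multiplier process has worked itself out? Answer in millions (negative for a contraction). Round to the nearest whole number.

The money multiplier is m = (1 + c) / (rr + e + c) = (1 + 0.465) / (0.224 + 0.067 + 0.465) ≈ 1.93783.
The sale removes 8330 million of base, so ΔM = m × ΔMB = 1.93783 × (−8330) = -16142.1239 million.

-16142 million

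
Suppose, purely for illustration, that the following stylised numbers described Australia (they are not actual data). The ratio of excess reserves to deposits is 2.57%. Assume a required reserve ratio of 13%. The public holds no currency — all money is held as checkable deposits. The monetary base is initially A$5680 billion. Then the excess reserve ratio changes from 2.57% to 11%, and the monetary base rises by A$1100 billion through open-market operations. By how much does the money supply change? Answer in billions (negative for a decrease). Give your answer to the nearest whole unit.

-8230 billion

Before: m₁ = 1 / (0.13 + 0.0257) ≈ 6.42261, MB₁ = 5680, so M₁ = 6.42261 × 5680 = 36480.4248 billion.
After: m₂ = 1 / (0.13 + 0.11) ≈ 4.16667, MB₂ = 5680 + 1100 = 6780, so M₂ = 4.16667 × 6780 = 28250.0226 billion.
ΔM = M₂ − M₁ = 28250.0226 − 36480.4248 = -8230.4022 billion.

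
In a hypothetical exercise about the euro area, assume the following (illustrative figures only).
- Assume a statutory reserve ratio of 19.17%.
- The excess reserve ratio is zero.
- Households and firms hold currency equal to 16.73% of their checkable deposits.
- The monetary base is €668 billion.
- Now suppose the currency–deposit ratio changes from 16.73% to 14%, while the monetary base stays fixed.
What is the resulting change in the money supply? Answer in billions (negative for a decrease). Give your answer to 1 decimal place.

€123.8 billion

Initially m₁ = (1 + 0.1673) / (0.1917 + 0.1673) ≈ 3.25153, so M₁ = 3.25153 × 668 ≈ 2172.022 billion.
After the change m₂ = (1 + 0.14) / (0.1917 + 0.14) ≈ 3.43684, so M₂ = 3.43684 × 668 ≈ 2295.8091 billion.
ΔM = M₂ − M₁ = 2295.8091 − 2172.022 = 123.7871 billion.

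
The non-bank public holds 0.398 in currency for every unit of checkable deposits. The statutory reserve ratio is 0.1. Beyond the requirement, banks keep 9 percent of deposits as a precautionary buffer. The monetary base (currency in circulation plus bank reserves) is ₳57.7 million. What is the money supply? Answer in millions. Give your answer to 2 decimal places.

The money multiplier is m = (1 + c) / (rr + e + c) = (1 + 0.398) / (0.1 + 0.09 + 0.398) ≈ 2.37755.
So M = m × MB = 2.37755 × 57.7 ≈ 137.1846 million.

₳137.18 million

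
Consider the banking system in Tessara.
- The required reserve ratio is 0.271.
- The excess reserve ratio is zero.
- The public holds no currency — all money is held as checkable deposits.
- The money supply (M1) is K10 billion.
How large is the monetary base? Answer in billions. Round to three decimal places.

K2.710 billion

With no currency drain and no excess reserves, the money multiplier is m = 1/rr = 1/0.271 ≈ 3.69004.
The monetary base is MB = M / m = 10 / 3.69004 ≈ 2.71 billion.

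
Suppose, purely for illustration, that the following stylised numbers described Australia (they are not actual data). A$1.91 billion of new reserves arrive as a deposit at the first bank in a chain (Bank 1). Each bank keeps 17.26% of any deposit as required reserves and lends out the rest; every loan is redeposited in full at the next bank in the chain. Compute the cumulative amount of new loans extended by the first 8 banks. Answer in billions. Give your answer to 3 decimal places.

A$7.145 billion

Bank i lends (1 − rr)^i of the original deposit: Bank 1 lends 1.91·0.8274 ≈ 1.5803, Bank 2 lends 1.91·0.8274² ≈ 1.3076, and so on.
Summing a geometric series: total = 1.91·[0.8274·(1 − 0.8274^8) / (1 − 0.8274)] ≈ 7.1450 billion.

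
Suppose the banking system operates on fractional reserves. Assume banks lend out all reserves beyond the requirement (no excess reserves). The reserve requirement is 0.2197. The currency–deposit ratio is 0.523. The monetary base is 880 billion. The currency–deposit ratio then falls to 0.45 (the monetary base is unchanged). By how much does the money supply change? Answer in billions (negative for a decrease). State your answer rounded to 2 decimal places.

100.78 billion

Initially m₁ = (1 + 0.523) / (0.2197 + 0.523) ≈ 2.050626, so M₁ = 2.050626 × 880 ≈ 1804.5509 billion.
After the change m₂ = (1 + 0.45) / (0.2197 + 0.45) ≈ 2.165149, so M₂ = 2.165149 × 880 ≈ 1905.3311 billion.
ΔM = M₂ − M₁ = 1905.3311 − 1804.5509 = 100.7802 billion.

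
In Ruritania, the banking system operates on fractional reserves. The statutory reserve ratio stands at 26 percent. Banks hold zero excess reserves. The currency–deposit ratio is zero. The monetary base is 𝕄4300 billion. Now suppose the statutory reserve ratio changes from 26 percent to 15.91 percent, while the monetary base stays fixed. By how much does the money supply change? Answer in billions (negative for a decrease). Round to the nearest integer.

Initially m₁ = 1 / (0.26) ≈ 3.84615, so M₁ = 3.84615 × 4300 = 16538.445 billion.
After the change m₂ = 1 / (0.1591) ≈ 6.28536, so M₂ = 6.28536 × 4300 = 27027.048 billion.
ΔM = M₂ − M₁ = 27027.048 − 16538.445 = 10488.603 billion.

𝕄10489 billion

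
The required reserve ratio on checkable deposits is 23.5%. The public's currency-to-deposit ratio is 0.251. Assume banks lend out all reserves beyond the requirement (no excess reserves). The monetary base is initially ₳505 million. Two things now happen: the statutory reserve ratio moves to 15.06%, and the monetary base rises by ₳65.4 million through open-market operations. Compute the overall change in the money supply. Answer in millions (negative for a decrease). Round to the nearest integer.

₳477 million

Before: m₁ = (1 + 0.251) / (0.235 + 0.251) ≈ 2.5741, MB₁ = 505, so M₁ = 2.5741 × 505 = 1299.9205 million.
After: m₂ = (1 + 0.251) / (0.1506 + 0.251) ≈ 3.1150, MB₂ = 505 + 65.4 = 570.4, so M₂ = 3.1150 × 570.4 = 1776.796 million.
ΔM = M₂ − M₁ = 1776.796 − 1299.9205 = 476.8755 million.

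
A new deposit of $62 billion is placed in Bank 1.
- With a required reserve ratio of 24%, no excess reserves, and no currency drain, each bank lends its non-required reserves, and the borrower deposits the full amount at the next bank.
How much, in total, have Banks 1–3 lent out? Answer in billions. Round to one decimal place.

Bank i lends (1 − rr)^i of the original deposit: Bank 1 lends 62·0.7600 = 47.1200, Bank 2 lends 62·0.7600² = 35.8112, and so on.
Summing a geometric series: total = 62·[0.7600·(1 − 0.7600^3) / (1 − 0.7600)] ≈ 110.1477 billion.

$110.1 billion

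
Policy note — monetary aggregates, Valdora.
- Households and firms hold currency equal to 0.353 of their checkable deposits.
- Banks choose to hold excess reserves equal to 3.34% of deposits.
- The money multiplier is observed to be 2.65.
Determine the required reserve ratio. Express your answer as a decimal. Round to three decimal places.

Using m = 2.65. Since m = (1 + c)/(c + rr + e), the denominator satisfies c + rr + e = (1 + c)/m = (1 + 0.353) / 2.65 ≈ 0.510566.
With c = 0.353 and e = 0.0334, the required reserve ratio is 0.510566 − 0.353 − 0.0334 = 0.124166.

0.124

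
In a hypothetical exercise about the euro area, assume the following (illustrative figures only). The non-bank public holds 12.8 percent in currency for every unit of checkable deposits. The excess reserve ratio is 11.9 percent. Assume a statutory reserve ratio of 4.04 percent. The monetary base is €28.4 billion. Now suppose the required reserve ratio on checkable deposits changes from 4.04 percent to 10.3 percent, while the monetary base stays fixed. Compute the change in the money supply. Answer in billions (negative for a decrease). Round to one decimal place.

-19.9 billion

Initially m₁ = (1 + 0.128) / (0.0404 + 0.119 + 0.128) ≈ 3.9248, so M₁ = 3.9248 × 28.4 ≈ 111.4643 billion.
After the change m₂ = (1 + 0.128) / (0.103 + 0.119 + 0.128) ≈ 3.2229, so M₂ = 3.2229 × 28.4 ≈ 91.5304 billion.
ΔM = M₂ − M₁ = 91.5304 − 111.4643 = -19.9339 billion.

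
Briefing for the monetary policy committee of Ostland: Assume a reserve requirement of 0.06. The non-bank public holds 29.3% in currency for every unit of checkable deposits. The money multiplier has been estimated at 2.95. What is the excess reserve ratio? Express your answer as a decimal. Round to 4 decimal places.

0.0853

Using m = 2.95. Since m = (1 + c)/(c + rr + e), the denominator satisfies c + rr + e = (1 + c)/m = (1 + 0.293) / 2.95 ≈ 0.438305.
With c = 0.293 and rr = 0.06, the excess reserve ratio is 0.438305 − 0.293 − 0.06 = 0.085305.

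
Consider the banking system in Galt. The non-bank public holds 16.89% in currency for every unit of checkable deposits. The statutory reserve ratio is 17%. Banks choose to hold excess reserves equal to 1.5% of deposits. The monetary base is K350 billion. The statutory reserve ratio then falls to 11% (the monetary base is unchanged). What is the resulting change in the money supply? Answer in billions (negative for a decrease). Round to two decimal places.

K236.00 billion

Initially m₁ = (1 + 0.1689) / (0.17 + 0.015 + 0.1689) ≈ 3.302910, so M₁ = 3.302910 × 350 = 1156.0185 billion.
After the change m₂ = (1 + 0.1689) / (0.11 + 0.015 + 0.1689) ≈ 3.977203, so M₂ = 3.977203 × 350 ≈ 1392.021 billion.
ΔM = M₂ − M₁ = 1392.021 − 1156.0185 = 236.0025 billion.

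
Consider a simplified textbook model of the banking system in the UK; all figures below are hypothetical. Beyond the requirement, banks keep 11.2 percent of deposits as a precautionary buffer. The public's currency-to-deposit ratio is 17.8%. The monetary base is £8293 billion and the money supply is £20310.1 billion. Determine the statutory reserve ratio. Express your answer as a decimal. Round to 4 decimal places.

0.1910

Using m = M/MB = 20310.1/8293 ≈ 2.449065. Since m = (1 + c)/(c + rr + e), the denominator satisfies c + rr + e = (1 + c)/m = (1 + 0.178) / 2.449065 ≈ 0.481000.
With c = 0.178 and e = 0.112, the statutory reserve ratio is 0.481000 − 0.178 − 0.112 = 0.191.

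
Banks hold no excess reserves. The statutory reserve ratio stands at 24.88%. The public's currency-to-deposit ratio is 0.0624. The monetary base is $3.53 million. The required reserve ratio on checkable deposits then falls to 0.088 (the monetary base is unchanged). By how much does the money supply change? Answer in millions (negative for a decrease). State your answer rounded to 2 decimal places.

$12.88 million

Initially m₁ = (1 + 0.0624) / (0.2488 + 0.0624) ≈ 3.4139, so M₁ = 3.4139 × 3.53 ≈ 12.0511 million.
After the change m₂ = (1 + 0.0624) / (0.088 + 0.0624) ≈ 7.0638, so M₂ = 7.0638 × 3.53 ≈ 24.9352 million.
ΔM = M₂ − M₁ = 24.9352 − 12.0511 = 12.8841 million.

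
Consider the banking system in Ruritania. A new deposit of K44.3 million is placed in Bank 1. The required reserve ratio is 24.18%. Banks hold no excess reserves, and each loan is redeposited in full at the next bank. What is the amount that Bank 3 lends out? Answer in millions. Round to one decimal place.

Each bank lends a fraction (1 − rr) = 0.7582 of the deposit it receives, so Bank 3 receives 44.3·0.7582^2 and lends 44.3·0.7582^3 ≈ 19.3088 million.

K19.3 million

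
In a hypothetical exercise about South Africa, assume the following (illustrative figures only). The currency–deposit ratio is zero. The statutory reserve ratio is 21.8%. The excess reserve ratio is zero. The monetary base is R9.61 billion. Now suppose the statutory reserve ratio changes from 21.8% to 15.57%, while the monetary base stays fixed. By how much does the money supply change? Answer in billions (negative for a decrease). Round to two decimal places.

R17.64 billion

Initially m₁ = 1 / (0.218) ≈ 4.5872, so M₁ = 4.5872 × 9.61 ≈ 44.083 billion.
After the change m₂ = 1 / (0.1557) ≈ 6.4226, so M₂ = 6.4226 × 9.61 ≈ 61.7212 billion.
ΔM = M₂ − M₁ = 61.7212 − 44.083 = 17.6382 billion.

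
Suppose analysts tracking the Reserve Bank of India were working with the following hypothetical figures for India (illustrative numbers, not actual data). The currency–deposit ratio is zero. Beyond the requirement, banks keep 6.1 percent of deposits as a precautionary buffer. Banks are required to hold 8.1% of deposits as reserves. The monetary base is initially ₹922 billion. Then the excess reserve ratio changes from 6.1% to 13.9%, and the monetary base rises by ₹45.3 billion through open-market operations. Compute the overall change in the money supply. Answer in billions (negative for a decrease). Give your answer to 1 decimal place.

-2096.1 billion

Before: m₁ = 1 / (0.081 + 0.061) ≈ 7.04225, MB₁ = 922, so M₁ = 7.04225 × 922 = 6492.9545 billion.
After: m₂ = 1 / (0.081 + 0.139) ≈ 4.54545, MB₂ = 922 + 45.3 = 967.3, so M₂ = 4.54545 × 967.3 ≈ 4396.8138 billion.
ΔM = M₂ − M₁ = 4396.8138 − 6492.9545 = -2096.1407 billion.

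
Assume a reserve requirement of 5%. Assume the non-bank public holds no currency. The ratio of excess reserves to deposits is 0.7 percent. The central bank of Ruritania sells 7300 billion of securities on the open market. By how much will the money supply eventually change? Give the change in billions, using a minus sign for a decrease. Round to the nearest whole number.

-128070 billion

The money multiplier is m = 1 / (rr + e) = 1 / (0.05 + 0.007) ≈ 17.54386.
The sale removes 7300 billion of base, so ΔM = m × ΔMB = 17.54386 × (−7300) = -128070.178 billion.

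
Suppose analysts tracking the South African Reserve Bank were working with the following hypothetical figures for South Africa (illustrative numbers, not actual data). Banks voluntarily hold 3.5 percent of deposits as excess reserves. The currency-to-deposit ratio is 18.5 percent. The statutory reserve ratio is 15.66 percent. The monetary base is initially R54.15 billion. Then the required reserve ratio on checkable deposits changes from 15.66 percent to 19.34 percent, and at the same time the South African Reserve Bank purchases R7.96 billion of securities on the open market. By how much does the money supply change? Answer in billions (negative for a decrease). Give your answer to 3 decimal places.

Before: m₁ = (1 + 0.185) / (0.1566 + 0.035 + 0.185) ≈ 3.146575, MB₁ = 54.15, so M₁ = 3.146575 × 54.15 ≈ 170.387 billion.
After: m₂ = (1 + 0.185) / (0.1934 + 0.035 + 0.185) ≈ 2.866473, MB₂ = 54.15 + 7.96 = 62.11, so M₂ = 2.866473 × 62.11 ≈ 178.0366 billion.
ΔM = M₂ − M₁ = 178.0366 − 170.387 = 7.6496 billion.

R7.650 billion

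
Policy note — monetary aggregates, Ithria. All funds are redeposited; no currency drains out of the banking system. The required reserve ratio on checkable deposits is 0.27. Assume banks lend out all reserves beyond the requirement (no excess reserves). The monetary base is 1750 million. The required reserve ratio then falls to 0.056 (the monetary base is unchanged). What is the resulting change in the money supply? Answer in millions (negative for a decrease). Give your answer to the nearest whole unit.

24769 million

Initially m₁ = 1 / (0.27) ≈ 3.70370, so M₁ = 3.70370 × 1750 = 6481.475 million.
After the change m₂ = 1 / (0.056) ≈ 17.85714, so M₂ = 17.85714 × 1750 = 31249.995 million.
ΔM = M₂ − M₁ = 31249.995 − 6481.475 = 24768.52 million.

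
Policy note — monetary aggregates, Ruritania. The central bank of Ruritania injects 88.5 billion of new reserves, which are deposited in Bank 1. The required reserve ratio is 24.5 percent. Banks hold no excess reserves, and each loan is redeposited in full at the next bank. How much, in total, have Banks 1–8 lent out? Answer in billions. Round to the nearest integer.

244 billion

Bank i lends (1 − rr)^i of the original deposit: Bank 1 lends 88.5·0.7550 = 66.8175, Bank 2 lends 88.5·0.7550² ≈ 50.4472, and so on.
Summing a geometric series: total = 88.5·[0.7550·(1 − 0.7550^8) / (1 − 0.7550)] ≈ 243.9306 billion.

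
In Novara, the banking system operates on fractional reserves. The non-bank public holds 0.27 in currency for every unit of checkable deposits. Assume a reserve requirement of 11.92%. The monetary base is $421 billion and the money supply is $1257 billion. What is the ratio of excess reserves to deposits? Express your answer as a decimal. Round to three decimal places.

Using m = M/MB = 1257/421 ≈ 2.985748. Since m = (1 + c)/(c + rr + e), the denominator satisfies c + rr + e = (1 + c)/m = (1 + 0.27) / 2.985748 ≈ 0.425354.
With c = 0.27 and rr = 0.1192, the ratio of excess reserves to deposits is 0.425354 − 0.27 − 0.1192 = 0.036154.

0.036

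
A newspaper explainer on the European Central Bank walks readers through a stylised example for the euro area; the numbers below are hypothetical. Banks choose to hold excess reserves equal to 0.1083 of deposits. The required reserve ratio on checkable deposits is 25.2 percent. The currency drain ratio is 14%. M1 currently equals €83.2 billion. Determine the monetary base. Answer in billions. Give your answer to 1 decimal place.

The money multiplier is m = (1 + c) / (rr + e + c) = (1 + 0.14) / (0.252 + 0.1083 + 0.14) ≈ 2.2786.
MB = M / m = 83.2 / 2.2786 ≈ 36.5136 billion.

€36.5 billion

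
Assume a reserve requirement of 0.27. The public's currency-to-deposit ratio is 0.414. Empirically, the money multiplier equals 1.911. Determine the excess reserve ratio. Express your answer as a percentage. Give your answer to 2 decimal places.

5.59%

Using m = 1.911. Since m = (1 + c)/(c + rr + e), the denominator satisfies c + rr + e = (1 + c)/m = (1 + 0.414) / 1.911 ≈ 0.739927.
With c = 0.414 and rr = 0.27, the excess reserve ratio is 0.739927 − 0.414 − 0.27 = 0.055927.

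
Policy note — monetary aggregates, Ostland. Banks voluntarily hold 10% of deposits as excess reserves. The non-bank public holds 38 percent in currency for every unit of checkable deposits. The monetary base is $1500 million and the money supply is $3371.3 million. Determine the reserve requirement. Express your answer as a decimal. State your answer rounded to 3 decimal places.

Using m = M/MB = 3371.3/1500 ≈ 2.247533. Since m = (1 + c)/(c + rr + e), the denominator satisfies c + rr + e = (1 + c)/m = (1 + 0.38) / 2.247533 ≈ 0.614007.
With c = 0.38 and e = 0.1, the reserve requirement is 0.614007 − 0.38 − 0.1 = 0.134007.

0.134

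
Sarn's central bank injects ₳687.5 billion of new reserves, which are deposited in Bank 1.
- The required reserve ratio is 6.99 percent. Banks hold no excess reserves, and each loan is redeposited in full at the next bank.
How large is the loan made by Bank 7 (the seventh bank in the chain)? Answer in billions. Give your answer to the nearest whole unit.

Each bank lends a fraction (1 − rr) = 0.9301 of the deposit it receives, so Bank 7 receives 687.5·0.9301^6 and lends 687.5·0.9301^7 ≈ 413.9808 billion.

₳414 billion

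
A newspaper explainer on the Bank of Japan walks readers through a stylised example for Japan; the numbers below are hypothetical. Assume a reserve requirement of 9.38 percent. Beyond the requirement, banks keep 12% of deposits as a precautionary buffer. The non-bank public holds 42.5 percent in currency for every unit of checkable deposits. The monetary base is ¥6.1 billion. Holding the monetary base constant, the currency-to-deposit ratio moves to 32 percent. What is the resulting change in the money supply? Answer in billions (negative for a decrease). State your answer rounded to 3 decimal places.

¥1.477 billion

Initially m₁ = (1 + 0.425) / (0.0938 + 0.12 + 0.425) ≈ 2.23075, so M₁ = 2.23075 × 6.1 ≈ 13.6076 billion.
After the change m₂ = (1 + 0.32) / (0.0938 + 0.12 + 0.32) ≈ 2.47284, so M₂ = 2.47284 × 6.1 ≈ 15.0843 billion.
ΔM = M₂ − M₁ = 15.0843 − 13.6076 = 1.4767 billion.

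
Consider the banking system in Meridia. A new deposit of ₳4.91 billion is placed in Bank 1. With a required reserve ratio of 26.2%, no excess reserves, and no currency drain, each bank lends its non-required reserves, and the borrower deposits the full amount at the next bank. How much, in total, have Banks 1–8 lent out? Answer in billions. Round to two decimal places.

Bank i lends (1 − rr)^i of the original deposit: Bank 1 lends 4.91·0.7380 ≈ 3.6236, Bank 2 lends 4.91·0.7380² ≈ 2.6742, and so on.
Summing a geometric series: total = 4.91·[0.7380·(1 − 0.7380^8) / (1 − 0.7380)] ≈ 12.6135 billion.

₳12.61 billion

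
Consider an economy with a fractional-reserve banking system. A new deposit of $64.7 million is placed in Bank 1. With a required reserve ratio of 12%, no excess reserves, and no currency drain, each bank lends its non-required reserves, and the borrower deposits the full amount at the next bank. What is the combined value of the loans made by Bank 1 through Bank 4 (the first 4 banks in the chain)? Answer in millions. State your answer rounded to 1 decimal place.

$189.9 million

Bank i lends (1 − rr)^i of the original deposit: Bank 1 lends 64.7·0.8800 = 56.9360, Bank 2 lends 64.7·0.8800² ≈ 50.1037, and so on.
Summing a geometric series: total = 64.7·[0.8800·(1 − 0.8800^4) / (1 − 0.8800)] ≈ 189.9312 million.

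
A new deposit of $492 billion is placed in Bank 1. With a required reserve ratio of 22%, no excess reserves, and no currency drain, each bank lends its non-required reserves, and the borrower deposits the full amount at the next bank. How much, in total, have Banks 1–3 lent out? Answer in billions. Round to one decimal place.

$916.6 billion

Bank i lends (1 − rr)^i of the original deposit: Bank 1 lends 492·0.7800 = 383.7600, Bank 2 lends 492·0.7800² = 299.3328, and so on.
Summing a geometric series: total = 492·[0.7800·(1 − 0.7800^3) / (1 − 0.7800)] ≈ 916.5724 billion.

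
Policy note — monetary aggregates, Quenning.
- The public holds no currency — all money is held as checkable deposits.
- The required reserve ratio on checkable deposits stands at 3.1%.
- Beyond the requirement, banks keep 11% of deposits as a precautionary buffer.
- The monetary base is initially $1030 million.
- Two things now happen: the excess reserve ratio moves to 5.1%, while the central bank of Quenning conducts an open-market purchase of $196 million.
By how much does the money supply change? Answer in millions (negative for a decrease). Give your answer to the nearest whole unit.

Before: m₁ = 1 / (0.031 + 0.11) ≈ 7.09220, MB₁ = 1030, so M₁ = 7.09220 × 1030 = 7304.966 million.
After: m₂ = 1 / (0.031 + 0.051) ≈ 12.19512, MB₂ = 1030 + 196 = 1226, so M₂ = 12.19512 × 1226 ≈ 14951.2171 million.
ΔM = M₂ − M₁ = 14951.2171 − 7304.966 = 7646.2511 million.

$7646 million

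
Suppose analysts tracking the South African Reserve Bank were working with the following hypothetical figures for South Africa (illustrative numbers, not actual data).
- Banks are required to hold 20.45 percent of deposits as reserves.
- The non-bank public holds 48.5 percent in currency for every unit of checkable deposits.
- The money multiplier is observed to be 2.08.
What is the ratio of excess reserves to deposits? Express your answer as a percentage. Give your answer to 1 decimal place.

Using m = 2.08. Since m = (1 + c)/(c + rr + e), the denominator satisfies c + rr + e = (1 + c)/m = (1 + 0.485) / 2.08 ≈ 0.713942.
With c = 0.485 and rr = 0.2045, the ratio of excess reserves to deposits is 0.713942 − 0.485 − 0.2045 = 0.024442.

2.4%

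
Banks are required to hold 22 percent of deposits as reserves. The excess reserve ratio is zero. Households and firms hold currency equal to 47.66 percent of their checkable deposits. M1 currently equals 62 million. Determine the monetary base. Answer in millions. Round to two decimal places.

The money multiplier is m = (1 + c) / (rr + c) = (1 + 0.4766) / (0.22 + 0.4766) ≈ 2.11972.
MB = M / m = 62 / 2.11972 ≈ 29.2491 million.

29.25 million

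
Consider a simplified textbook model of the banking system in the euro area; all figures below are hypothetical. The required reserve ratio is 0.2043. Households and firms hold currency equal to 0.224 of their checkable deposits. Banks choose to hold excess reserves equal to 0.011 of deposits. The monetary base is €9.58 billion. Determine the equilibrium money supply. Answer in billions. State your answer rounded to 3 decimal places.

€26.692 billion

The money multiplier is m = (1 + c) / (rr + e + c) = (1 + 0.224) / (0.2043 + 0.011 + 0.224) ≈ 2.78625.
So M = m × MB = 2.78625 × 9.58 ≈ 26.6923 billion.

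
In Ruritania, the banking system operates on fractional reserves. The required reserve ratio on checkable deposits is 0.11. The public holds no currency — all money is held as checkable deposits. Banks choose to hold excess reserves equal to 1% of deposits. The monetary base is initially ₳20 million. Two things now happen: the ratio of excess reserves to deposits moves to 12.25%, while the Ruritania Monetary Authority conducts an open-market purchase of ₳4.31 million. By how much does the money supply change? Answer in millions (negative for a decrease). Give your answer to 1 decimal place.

Before: m₁ = 1 / (0.11 + 0.01) ≈ 8.3333, MB₁ = 20, so M₁ = 8.3333 × 20 = 166.666 million.
After: m₂ = 1 / (0.11 + 0.1225) ≈ 4.3011, MB₂ = 20 + 4.31 = 24.31, so M₂ = 4.3011 × 24.31 ≈ 104.5597 million.
ΔM = M₂ − M₁ = 104.5597 − 166.666 = -62.1063 million.

-62.1 million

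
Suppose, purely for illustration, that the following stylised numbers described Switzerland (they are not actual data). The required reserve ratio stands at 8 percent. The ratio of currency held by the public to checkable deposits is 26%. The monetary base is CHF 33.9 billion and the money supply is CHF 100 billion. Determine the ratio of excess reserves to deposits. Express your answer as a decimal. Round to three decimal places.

0.087

Using m = M/MB = 100/33.9 ≈ 2.949853. Since m = (1 + c)/(c + rr + e), the denominator satisfies c + rr + e = (1 + c)/m = (1 + 0.26) / 2.949853 ≈ 0.427140.
With c = 0.26 and rr = 0.08, the ratio of excess reserves to deposits is 0.427140 − 0.26 − 0.08 = 0.08714.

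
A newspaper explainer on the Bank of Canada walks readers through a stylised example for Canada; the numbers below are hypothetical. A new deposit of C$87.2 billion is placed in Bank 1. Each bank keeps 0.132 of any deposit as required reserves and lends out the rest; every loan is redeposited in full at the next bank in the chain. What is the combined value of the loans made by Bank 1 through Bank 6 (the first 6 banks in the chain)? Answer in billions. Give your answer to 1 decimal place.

Bank i lends (1 − rr)^i of the original deposit: Bank 1 lends 87.2·0.8680 = 75.6896, Bank 2 lends 87.2·0.8680² ≈ 65.6986, and so on.
Summing a geometric series: total = 87.2·[0.8680·(1 − 0.8680^6) / (1 − 0.8680)] ≈ 328.1721 billion.

C$328.2 billion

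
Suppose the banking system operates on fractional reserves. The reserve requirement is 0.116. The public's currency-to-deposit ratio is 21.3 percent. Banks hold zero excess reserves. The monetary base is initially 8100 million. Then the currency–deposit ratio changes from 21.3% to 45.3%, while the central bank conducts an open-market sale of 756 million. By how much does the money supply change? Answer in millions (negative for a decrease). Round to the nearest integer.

Before: m₁ = (1 + 0.213) / (0.116 + 0.213) ≈ 3.68693, MB₁ = 8100, so M₁ = 3.68693 × 8100 = 29864.133 million.
After: m₂ = (1 + 0.453) / (0.116 + 0.453) ≈ 2.55360, MB₂ = 8100 − 756 = 7344, so M₂ = 2.55360 × 7344 = 18753.6384 million.
ΔM = M₂ − M₁ = 18753.6384 − 29864.133 = -11110.4946 million.

-11110 million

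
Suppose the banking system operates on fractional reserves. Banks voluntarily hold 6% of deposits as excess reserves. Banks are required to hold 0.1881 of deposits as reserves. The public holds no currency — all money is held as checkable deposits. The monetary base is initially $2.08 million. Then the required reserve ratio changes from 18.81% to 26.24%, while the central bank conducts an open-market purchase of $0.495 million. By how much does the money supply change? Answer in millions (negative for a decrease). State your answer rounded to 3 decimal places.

-0.397 million

Before: m₁ = 1 / (0.1881 + 0.06) ≈ 4.03063, MB₁ = 2.08, so M₁ = 4.03063 × 2.08 ≈ 8.3837 million.
After: m₂ = 1 / (0.2624 + 0.06) ≈ 3.10174, MB₂ = 2.08 + 0.495 = 2.575, so M₂ = 3.10174 × 2.575 ≈ 7.987 million.
ΔM = M₂ − M₁ = 7.987 − 8.3837 = -0.3967 million.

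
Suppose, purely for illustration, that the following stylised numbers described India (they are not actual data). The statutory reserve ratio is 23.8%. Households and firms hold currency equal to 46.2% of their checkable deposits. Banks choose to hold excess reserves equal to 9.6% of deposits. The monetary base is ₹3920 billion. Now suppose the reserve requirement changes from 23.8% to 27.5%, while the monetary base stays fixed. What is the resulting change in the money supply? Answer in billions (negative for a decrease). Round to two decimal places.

-319.80 billion

Initially m₁ = (1 + 0.462) / (0.238 + 0.096 + 0.462) ≈ 1.8366834, so M₁ = 1.8366834 × 3920 ≈ 7199.7989 billion.
After the change m₂ = (1 + 0.462) / (0.275 + 0.096 + 0.462) ≈ 1.7551020, so M₂ = 1.7551020 × 3920 ≈ 6879.9998 billion.
ΔM = M₂ − M₁ = 6879.9998 − 7199.7989 = -319.7991 billion.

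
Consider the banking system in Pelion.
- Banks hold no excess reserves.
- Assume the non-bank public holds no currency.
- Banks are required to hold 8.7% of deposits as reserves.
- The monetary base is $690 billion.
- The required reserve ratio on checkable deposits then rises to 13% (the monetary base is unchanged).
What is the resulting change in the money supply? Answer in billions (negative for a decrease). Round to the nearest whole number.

-2623 billion

Initially m₁ = 1 / (0.087) ≈ 11.4943, so M₁ = 11.4943 × 690 = 7931.067 billion.
After the change m₂ = 1 / (0.13) ≈ 7.6923, so M₂ = 7.6923 × 690 = 5307.687 billion.
ΔM = M₂ − M₁ = 5307.687 − 7931.067 = -2623.38 billion.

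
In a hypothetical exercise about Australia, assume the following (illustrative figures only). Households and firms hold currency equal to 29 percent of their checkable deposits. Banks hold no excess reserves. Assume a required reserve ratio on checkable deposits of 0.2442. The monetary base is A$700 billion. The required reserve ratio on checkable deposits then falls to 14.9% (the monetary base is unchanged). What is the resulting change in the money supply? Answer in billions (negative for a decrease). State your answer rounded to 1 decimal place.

A$366.6 billion

Initially m₁ = (1 + 0.29) / (0.2442 + 0.29) ≈ 2.41483, so M₁ = 2.41483 × 700 = 1690.381 billion.
After the change m₂ = (1 + 0.29) / (0.149 + 0.29) ≈ 2.93850, so M₂ = 2.93850 × 700 = 2056.95 billion.
ΔM = M₂ − M₁ = 2056.95 − 1690.381 = 366.569 billion.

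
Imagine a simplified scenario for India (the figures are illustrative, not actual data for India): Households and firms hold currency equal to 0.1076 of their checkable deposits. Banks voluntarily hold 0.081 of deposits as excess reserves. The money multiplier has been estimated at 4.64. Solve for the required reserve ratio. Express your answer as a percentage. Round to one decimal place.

Using m = 4.64. Since m = (1 + c)/(c + rr + e), the denominator satisfies c + rr + e = (1 + c)/m = (1 + 0.1076) / 4.64 ≈ 0.238707.
With c = 0.1076 and e = 0.081, the required reserve ratio is 0.238707 − 0.1076 − 0.081 = 0.050107.

5.0%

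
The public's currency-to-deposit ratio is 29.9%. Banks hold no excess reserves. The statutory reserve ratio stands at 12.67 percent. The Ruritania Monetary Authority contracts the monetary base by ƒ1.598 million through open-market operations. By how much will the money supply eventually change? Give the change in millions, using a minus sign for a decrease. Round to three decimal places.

The money multiplier is m = (1 + c) / (rr + c) = (1 + 0.299) / (0.1267 + 0.299) ≈ 3.05144.
The sale removes 1.598 million of base, so ΔM = m × ΔMB = 3.05144 × (−1.598) ≈ -4.8762 million.

-4.876 million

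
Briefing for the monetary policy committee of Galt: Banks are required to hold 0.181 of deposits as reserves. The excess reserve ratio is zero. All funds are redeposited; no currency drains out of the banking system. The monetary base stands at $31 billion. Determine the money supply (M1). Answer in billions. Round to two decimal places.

With no currency drain or excess reserves, the money multiplier is m = 1/rr = 1/0.181 ≈ 5.52486.
Money supply M = m × MB = 5.52486 × 31 ≈ 171.2707 billion.

$171.27 billion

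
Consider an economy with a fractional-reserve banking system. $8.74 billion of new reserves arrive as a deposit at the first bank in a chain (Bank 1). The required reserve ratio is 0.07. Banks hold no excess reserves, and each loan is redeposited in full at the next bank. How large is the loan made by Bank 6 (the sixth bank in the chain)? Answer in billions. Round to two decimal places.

$5.65 billion

Each bank lends a fraction (1 − rr) = 0.9300 of the deposit it receives, so Bank 6 receives 8.74·0.9300^5 and lends 8.74·0.9300^6 ≈ 5.6547 billion.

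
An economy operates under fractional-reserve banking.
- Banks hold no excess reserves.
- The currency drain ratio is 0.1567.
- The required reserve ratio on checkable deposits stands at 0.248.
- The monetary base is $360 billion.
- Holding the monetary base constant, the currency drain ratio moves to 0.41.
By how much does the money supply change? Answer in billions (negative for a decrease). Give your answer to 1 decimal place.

Initially m₁ = (1 + 0.1567) / (0.248 + 0.1567) ≈ 2.85817, so M₁ = 2.85817 × 360 = 1028.9412 billion.
After the change m₂ = (1 + 0.41) / (0.248 + 0.41) ≈ 2.14286, so M₂ = 2.14286 × 360 = 771.4296 billion.
ΔM = M₂ − M₁ = 771.4296 − 1028.9412 = -257.5116 billion.

-257.5 billion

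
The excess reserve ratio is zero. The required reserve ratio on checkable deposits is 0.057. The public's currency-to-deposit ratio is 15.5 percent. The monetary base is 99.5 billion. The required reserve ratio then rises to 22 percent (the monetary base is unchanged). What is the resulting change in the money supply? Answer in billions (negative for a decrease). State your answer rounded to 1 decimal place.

Initially m₁ = (1 + 0.155) / (0.057 + 0.155) ≈ 5.4481, so M₁ = 5.4481 × 99.5 ≈ 542.086 billion.
After the change m₂ = (1 + 0.155) / (0.22 + 0.155) = 3.08, so M₂ = 3.08 × 99.5 = 306.46 billion.
ΔM = M₂ − M₁ = 306.46 − 542.086 = -235.626 billion.

-235.6 billion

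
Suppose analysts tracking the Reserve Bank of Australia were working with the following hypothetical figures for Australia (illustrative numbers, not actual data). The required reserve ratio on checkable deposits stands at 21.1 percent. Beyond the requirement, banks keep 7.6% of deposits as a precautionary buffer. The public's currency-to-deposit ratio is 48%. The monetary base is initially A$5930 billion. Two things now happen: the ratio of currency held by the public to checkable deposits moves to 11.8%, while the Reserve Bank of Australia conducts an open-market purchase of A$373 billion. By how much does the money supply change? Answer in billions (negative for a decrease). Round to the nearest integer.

Before: m₁ = (1 + 0.48) / (0.211 + 0.076 + 0.48) ≈ 1.92960, MB₁ = 5930, so M₁ = 1.92960 × 5930 = 11442.528 billion.
After: m₂ = (1 + 0.118) / (0.211 + 0.076 + 0.118) ≈ 2.76049, MB₂ = 5930 + 373 = 6303, so M₂ = 2.76049 × 6303 ≈ 17399.3685 billion.
ΔM = M₂ − M₁ = 17399.3685 − 11442.528 = 5956.8405 billion.

A$5957 billion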